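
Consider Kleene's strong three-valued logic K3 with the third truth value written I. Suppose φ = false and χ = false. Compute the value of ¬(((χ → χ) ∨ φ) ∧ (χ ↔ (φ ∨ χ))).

false

χ → χ = false → false = true
(χ → χ) ∨ φ = true ∨ false = true
φ ∨ χ = false ∨ false = false
χ ↔ (φ ∨ χ) = false ↔ false = true
((χ → χ) ∨ φ) ∧ (χ ↔ (φ ∨ χ)) = true ∧ true = true
¬(((χ → χ) ∨ φ) ∧ (χ ↔ (φ ∨ χ))) = ¬true = false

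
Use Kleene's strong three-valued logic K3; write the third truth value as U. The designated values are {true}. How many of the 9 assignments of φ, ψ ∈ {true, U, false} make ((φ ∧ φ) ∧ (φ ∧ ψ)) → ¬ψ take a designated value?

5

Of the 9 assignments, 5 give a value in {true}.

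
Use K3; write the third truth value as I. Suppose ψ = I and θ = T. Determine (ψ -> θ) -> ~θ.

F

ψ -> θ = I -> T = T
~θ = ~T = F
(ψ -> θ) -> ~θ = T -> F = F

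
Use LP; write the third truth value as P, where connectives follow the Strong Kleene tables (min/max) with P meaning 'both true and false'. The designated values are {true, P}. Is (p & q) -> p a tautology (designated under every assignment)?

Yes

Every assignment of p, q over {true, P, false} gives a value in {true, P}.
In particular, with p=P, q=P: (p & q) -> p = P.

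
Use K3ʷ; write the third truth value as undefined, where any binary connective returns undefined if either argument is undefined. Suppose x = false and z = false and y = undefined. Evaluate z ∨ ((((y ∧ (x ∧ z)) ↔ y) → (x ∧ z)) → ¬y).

undefined

x ∧ z = false ∧ false = false
y ∧ (x ∧ z) = undefined ∧ false = undefined
(y ∧ (x ∧ z)) ↔ y = undefined ↔ undefined = undefined
x ∧ z = false ∧ false = false
((y ∧ (x ∧ z)) ↔ y) → (x ∧ z) = undefined → false = undefined
¬y = ¬undefined = undefined
(((y ∧ (x ∧ z)) ↔ y) → (x ∧ z)) → ¬y = undefined → undefined = undefined
z ∨ ((((y ∧ (x ∧ z)) ↔ y) → (x ∧ z)) → ¬y) = false ∨ undefined = undefined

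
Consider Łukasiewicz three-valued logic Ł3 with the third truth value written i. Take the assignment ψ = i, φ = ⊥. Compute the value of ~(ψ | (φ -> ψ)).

⊥

φ -> ψ = ⊥ -> i = ⊤
ψ | (φ -> ψ) = i | ⊤ = ⊤
~(ψ | (φ -> ψ)) = ~⊤ = ⊥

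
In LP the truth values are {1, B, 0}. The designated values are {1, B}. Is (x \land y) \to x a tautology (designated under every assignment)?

Yes

Every assignment of x, y over {1, B, 0} gives a value in {1, B}.
In particular, with x=B, y=B: (x \land y) \to x = B.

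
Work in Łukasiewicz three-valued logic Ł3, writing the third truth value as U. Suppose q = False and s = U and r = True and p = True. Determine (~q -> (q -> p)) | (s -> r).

True

~q = ~False = True
q -> p = False -> True = True
~q -> (q -> p) = True -> True = True
s -> r = U -> True = True
(~q -> (q -> p)) | (s -> r) = True | True = True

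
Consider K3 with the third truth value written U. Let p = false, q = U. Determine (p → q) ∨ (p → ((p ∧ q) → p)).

true

p → q = false → U = true  [¬false ∨ U]
p ∧ q = false ∧ U = false
(p ∧ q) → p = false → false = true
p → ((p ∧ q) → p) = false → true = true
(p → q) ∨ (p → ((p ∧ q) → p)) = true ∨ true = true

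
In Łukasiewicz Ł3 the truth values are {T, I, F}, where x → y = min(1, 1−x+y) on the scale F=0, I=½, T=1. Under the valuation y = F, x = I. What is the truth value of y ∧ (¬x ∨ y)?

¬x = ¬I = I
¬x ∨ y = I ∨ F = I
y ∧ (¬x ∨ y) = F ∧ I = F

F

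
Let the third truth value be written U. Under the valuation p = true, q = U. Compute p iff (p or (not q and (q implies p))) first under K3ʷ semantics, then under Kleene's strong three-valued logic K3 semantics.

In K3ʷ: not q = not U = U
q implies p = U implies true = U
not q and (q implies p) = U and U = U
p or (not q and (q implies p)) = true or U = U
p iff (p or (not q and (q implies p))) = true iff U = U
In Kleene's strong three-valued logic K3: not q = not U = U
q implies p = U implies true = true  [not U or true]
not q and (q implies p) = U and true = U
p or (not q and (q implies p)) = true or U = true
p iff (p or (not q and (q implies p))) = true iff true = true
They differ because K3ʷ and Kleene's strong three-valued logic K3 treat U differently under the binary connectives.

U; true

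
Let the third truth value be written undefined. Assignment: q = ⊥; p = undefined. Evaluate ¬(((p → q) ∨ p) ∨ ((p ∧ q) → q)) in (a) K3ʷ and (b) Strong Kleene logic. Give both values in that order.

undefined; ⊥

In K3ʷ: p → q = undefined → ⊥ = undefined  [any arg is the third value ⇒ result is the third value]
(p → q) ∨ p = undefined ∨ undefined = undefined
p ∧ q = undefined ∧ ⊥ = undefined
(p ∧ q) → q = undefined → ⊥ = undefined
((p → q) ∨ p) ∨ ((p ∧ q) → q) = undefined ∨ undefined = undefined
¬(((p → q) ∨ p) ∨ ((p ∧ q) → q)) = ¬undefined = undefined
In Strong Kleene logic: p → q = undefined → ⊥ = undefined
(p → q) ∨ p = undefined ∨ undefined = undefined
p ∧ q = undefined ∧ ⊥ = ⊥
(p ∧ q) → q = ⊥ → ⊥ = ⊤
((p → q) ∨ p) ∨ ((p ∧ q) → q) = undefined ∨ ⊤ = ⊤
¬(((p → q) ∨ p) ∨ ((p ∧ q) → q)) = ¬⊤ = ⊥
They differ because K3ʷ and Strong Kleene logic treat undefined differently under the binary connectives.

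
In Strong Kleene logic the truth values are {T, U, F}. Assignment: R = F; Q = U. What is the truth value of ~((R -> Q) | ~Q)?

F

R -> Q = F -> U = T
~Q = ~U = U
(R -> Q) | ~Q = T | U = T
~((R -> Q) | ~Q) = ~T = F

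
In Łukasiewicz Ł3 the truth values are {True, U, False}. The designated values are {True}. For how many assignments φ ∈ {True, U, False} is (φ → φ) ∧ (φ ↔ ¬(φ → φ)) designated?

φ=True: False ·
φ=U: U ·
φ=False: True ✓

1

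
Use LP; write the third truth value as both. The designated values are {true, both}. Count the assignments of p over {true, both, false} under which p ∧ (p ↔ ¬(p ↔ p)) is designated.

1

p=true: false ·
p=both: both ✓
p=false: false ·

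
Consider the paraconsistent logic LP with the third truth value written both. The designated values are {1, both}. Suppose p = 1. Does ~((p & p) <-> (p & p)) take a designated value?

p & p = 1 & 1 = 1
p & p = 1 & 1 = 1
(p & p) <-> (p & p) = 1 <-> 1 = 1
~((p & p) <-> (p & p)) = ~1 = 0
0 ∉ {1, both}.

No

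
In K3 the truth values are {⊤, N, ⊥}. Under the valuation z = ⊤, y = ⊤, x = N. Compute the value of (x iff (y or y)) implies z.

⊤

y or y = ⊤ or ⊤ = ⊤
x iff (y or y) = N iff ⊤ = N
(x iff (y or y)) implies z = N implies ⊤ = ⊤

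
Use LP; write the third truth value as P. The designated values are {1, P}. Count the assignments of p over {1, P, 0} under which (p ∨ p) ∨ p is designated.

p=1: 1 ✓
p=P: P ✓
p=0: 0 ·

2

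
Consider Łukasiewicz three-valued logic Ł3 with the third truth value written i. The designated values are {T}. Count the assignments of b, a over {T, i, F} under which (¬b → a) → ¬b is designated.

4

Designated under: (b=i, a=F); (b=F, a=T); (b=F, a=i); (b=F, a=F).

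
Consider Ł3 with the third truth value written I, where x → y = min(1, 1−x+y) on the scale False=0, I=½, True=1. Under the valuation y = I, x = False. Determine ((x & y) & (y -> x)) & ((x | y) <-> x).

False

x & y = False & I = False
y -> x = I -> False = I
(x & y) & (y -> x) = False & I = False
x | y = False | I = I
(x | y) <-> x = I <-> False = I
((x & y) & (y -> x)) & ((x | y) <-> x) = False & I = False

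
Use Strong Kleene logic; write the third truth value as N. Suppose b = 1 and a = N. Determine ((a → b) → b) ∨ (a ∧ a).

1

a → b = N → 1 = 1  [¬N ∨ 1]
(a → b) → b = 1 → 1 = 1
a ∧ a = N ∧ N = N
((a → b) → b) ∨ (a ∧ a) = 1 ∨ N = 1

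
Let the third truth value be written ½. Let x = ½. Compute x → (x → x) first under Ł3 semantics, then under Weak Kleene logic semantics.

1; ½

In Ł3: x → x = ½ → ½ = 1  [min(1, 1−½+½)]
x → (x → x) = ½ → 1 = 1
In Weak Kleene logic: x → x = ½ → ½ = ½  [any arg is the third value ⇒ result is the third value]
x → (x → x) = ½ → ½ = ½
They differ because Ł3 and Weak Kleene logic treat ½ differently under the binary connectives.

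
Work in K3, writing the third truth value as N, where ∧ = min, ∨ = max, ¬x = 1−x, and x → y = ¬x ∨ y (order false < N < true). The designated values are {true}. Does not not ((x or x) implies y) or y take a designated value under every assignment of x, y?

No

Countermodel: x=true, y=N gives N, which is not designated.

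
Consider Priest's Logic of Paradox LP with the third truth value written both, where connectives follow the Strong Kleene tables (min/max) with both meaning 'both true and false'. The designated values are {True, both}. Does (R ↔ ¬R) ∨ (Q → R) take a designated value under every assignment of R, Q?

Countermodel: R=False, Q=True gives False, which is not designated.

No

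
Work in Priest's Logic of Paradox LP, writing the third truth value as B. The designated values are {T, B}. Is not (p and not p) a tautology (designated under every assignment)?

Yes

Every assignment of p over {T, B, F} gives a value in {T, B}.
In particular, with p=B: not (p and not p) = B.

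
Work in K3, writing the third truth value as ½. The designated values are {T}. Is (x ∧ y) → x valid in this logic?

No

Countermodel: x=½, y=T gives ½, which is not designated.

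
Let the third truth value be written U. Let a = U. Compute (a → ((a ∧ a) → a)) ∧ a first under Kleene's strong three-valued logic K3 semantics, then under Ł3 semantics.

U; U

In Kleene's strong three-valued logic K3: a ∧ a = U ∧ U = U
(a ∧ a) → a = U → U = U  [¬U ∨ U]
a → ((a ∧ a) → a) = U → U = U
(a → ((a ∧ a) → a)) ∧ a = U ∧ U = U
In Ł3: a ∧ a = U ∧ U = U
(a ∧ a) → a = U → U = True  [min(1, 1−½+½)]
a → ((a ∧ a) → a) = U → True = True
(a → ((a ∧ a) → a)) ∧ a = True ∧ U = U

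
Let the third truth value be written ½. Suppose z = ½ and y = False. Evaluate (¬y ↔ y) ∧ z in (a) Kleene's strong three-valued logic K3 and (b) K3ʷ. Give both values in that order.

In Kleene's strong three-valued logic K3: ¬y = ¬False = True
¬y ↔ y = True ↔ False = False
(¬y ↔ y) ∧ z = False ∧ ½ = False
In K3ʷ: ¬y = ¬False = True
¬y ↔ y = True ↔ False = False
(¬y ↔ y) ∧ z = False ∧ ½ = ½
They differ because Kleene's strong three-valued logic K3 and K3ʷ treat ½ differently under the binary connectives.

False; ½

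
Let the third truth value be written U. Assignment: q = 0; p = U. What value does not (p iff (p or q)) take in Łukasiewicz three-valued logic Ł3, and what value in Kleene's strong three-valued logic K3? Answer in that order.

0; U

In Łukasiewicz three-valued logic Ł3: p or q = U or 0 = U
p iff (p or q) = U iff U = 1  [1 − |½−½|]
not (p iff (p or q)) = not 1 = 0
In Kleene's strong three-valued logic K3: p or q = U or 0 = U
p iff (p or q) = U iff U = U
not (p iff (p or q)) = not U = U
They differ because Łukasiewicz three-valued logic Ł3 and Kleene's strong three-valued logic K3 treat U differently under implication.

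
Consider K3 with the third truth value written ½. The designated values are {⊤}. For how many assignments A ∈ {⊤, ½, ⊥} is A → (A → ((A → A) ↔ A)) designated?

2

A=⊤: ⊤ ✓
A=½: ½ ·
A=⊥: ⊤ ✓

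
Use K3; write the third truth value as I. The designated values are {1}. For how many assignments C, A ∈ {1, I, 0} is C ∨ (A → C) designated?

Of the 9 assignments, 5 give a value in {1}.

5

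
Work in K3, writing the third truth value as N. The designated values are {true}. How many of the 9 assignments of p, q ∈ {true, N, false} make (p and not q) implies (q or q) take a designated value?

5

Of the 9 assignments, 5 give a value in {true}.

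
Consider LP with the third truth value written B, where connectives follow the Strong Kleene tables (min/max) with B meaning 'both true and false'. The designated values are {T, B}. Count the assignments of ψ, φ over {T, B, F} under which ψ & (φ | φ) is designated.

Designated under: (ψ=T, φ=T); (ψ=T, φ=B); (ψ=B, φ=T); (ψ=B, φ=B).

4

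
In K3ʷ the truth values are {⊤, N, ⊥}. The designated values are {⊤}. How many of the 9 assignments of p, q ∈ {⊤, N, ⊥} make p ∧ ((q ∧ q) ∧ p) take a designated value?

Designated under: (p=⊤, q=⊤).

1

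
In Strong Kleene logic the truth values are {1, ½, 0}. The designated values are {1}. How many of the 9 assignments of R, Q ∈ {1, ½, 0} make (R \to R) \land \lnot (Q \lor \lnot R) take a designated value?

Designated under: (R=1, Q=0).

1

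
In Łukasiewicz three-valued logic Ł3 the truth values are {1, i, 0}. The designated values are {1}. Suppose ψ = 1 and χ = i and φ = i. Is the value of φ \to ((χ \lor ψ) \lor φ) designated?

χ \lor ψ = i \lor 1 = 1
(χ \lor ψ) \lor φ = 1 \lor i = 1
φ \to ((χ \lor ψ) \lor φ) = i \to 1 = 1  [min(1, 1−½+1)]
1 ∈ {1}.

Yes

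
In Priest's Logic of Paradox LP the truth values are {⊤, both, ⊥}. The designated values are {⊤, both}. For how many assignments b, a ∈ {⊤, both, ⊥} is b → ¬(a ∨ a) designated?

8

Of the 9 assignments, 8 give a value in {⊤, both}.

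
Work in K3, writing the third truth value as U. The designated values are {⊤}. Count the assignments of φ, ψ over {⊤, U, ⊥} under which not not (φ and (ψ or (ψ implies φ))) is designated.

3

Designated under: (φ=⊤, ψ=⊤); (φ=⊤, ψ=U); (φ=⊤, ψ=⊥).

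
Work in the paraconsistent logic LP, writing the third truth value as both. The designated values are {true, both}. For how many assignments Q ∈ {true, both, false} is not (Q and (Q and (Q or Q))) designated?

Q=true: false ·
Q=both: both ✓
Q=false: true ✓

2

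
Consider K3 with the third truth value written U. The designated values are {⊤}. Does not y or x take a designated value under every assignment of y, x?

Countermodel: y=⊤, x=U gives U, which is not designated.

No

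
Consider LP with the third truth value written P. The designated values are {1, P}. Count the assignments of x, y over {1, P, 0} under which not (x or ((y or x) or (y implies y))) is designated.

2

Designated under: (x=P, y=P); (x=0, y=P).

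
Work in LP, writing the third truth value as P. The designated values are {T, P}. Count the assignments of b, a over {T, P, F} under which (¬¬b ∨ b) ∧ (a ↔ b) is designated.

Of the 9 assignments, 5 give a value in {T, P}.

5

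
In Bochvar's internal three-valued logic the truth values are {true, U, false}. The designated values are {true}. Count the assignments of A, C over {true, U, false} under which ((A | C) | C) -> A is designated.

3

Designated under: (A=true, C=true); (A=true, C=false); (A=false, C=false).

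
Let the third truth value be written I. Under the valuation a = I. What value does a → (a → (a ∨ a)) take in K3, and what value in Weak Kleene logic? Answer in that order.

In K3: a ∨ a = I ∨ I = I
a → (a ∨ a) = I → I = I  [¬I ∨ I]
a → (a → (a ∨ a)) = I → I = I
In Weak Kleene logic: a ∨ a = I ∨ I = I
a → (a ∨ a) = I → I = I
a → (a → (a ∨ a)) = I → I = I

I; I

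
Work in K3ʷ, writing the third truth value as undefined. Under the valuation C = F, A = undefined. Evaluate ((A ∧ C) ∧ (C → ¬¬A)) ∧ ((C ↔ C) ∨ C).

undefined

A ∧ C = undefined ∧ F = undefined
¬A = ¬undefined = undefined
¬¬A = ¬undefined = undefined
C → ¬¬A = F → undefined = undefined  [any arg is the third value ⇒ result is the third value]
(A ∧ C) ∧ (C → ¬¬A) = undefined ∧ undefined = undefined
C ↔ C = F ↔ F = T
(C ↔ C) ∨ C = T ∨ F = T
((A ∧ C) ∧ (C → ¬¬A)) ∧ ((C ↔ C) ∨ C) = undefined ∧ T = undefined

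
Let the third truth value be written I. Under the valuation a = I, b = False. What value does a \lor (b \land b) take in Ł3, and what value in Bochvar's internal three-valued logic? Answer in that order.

I; I

In Ł3: b \land b = False \land False = False
a \lor (b \land b) = I \lor False = I
In Bochvar's internal three-valued logic: b \land b = False \land False = False
a \lor (b \land b) = I \lor False = I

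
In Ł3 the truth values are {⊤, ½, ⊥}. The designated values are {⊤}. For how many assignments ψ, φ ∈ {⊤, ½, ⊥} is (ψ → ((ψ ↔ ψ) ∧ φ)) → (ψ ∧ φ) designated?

Designated under: (ψ=⊤, φ=⊤); (ψ=⊤, φ=½); (ψ=⊤, φ=⊥).

3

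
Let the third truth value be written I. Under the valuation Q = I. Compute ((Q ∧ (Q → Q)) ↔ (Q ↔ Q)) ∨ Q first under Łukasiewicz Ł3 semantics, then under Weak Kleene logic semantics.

I; I

In Łukasiewicz Ł3: Q → Q = I → I = true
Q ∧ (Q → Q) = I ∧ true = I
Q ↔ Q = I ↔ I = true
(Q ∧ (Q → Q)) ↔ (Q ↔ Q) = I ↔ true = I
((Q ∧ (Q → Q)) ↔ (Q ↔ Q)) ∨ Q = I ∨ I = I
In Weak Kleene logic: Q → Q = I → I = I  [any arg is the third value ⇒ result is the third value]
Q ∧ (Q → Q) = I ∧ I = I
Q ↔ Q = I ↔ I = I
(Q ∧ (Q → Q)) ↔ (Q ↔ Q) = I ↔ I = I
((Q ∧ (Q → Q)) ↔ (Q ↔ Q)) ∨ Q = I ∨ I = I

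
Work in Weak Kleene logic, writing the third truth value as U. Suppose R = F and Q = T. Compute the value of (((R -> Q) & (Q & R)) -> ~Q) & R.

R -> Q = F -> T = T
Q & R = T & F = F
(R -> Q) & (Q & R) = T & F = F
~Q = ~T = F
((R -> Q) & (Q & R)) -> ~Q = F -> F = T
(((R -> Q) & (Q & R)) -> ~Q) & R = T & F = F

F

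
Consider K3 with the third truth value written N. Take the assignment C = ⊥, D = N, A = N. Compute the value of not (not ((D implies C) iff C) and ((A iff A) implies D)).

D implies C = N implies ⊥ = N  [not N or ⊥]
(D implies C) iff C = N iff ⊥ = N
not ((D implies C) iff C) = not N = N
A iff A = N iff N = N
(A iff A) implies D = N implies N = N
not ((D implies C) iff C) and ((A iff A) implies D) = N and N = N
not (not ((D implies C) iff C) and ((A iff A) implies D)) = not N = N

N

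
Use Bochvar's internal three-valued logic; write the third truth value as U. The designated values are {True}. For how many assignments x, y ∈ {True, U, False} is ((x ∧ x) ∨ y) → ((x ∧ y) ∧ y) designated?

Designated under: (x=True, y=True); (x=False, y=False).

2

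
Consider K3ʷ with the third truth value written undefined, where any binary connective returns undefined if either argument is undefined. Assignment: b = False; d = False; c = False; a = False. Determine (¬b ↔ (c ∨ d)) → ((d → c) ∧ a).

¬b = ¬False = True
c ∨ d = False ∨ False = False
¬b ↔ (c ∨ d) = True ↔ False = False
d → c = False → False = True
(d → c) ∧ a = True ∧ False = False
(¬b ↔ (c ∨ d)) → ((d → c) ∧ a) = False → False = True

True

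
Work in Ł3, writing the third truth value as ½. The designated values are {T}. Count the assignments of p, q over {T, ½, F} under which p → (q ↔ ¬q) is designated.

Of the 9 assignments, 5 give a value in {T}.

5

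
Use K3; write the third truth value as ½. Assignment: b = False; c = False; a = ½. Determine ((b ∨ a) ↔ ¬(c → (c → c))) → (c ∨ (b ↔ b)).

True

b ∨ a = False ∨ ½ = ½
c → c = False → False = True
c → (c → c) = False → True = True
¬(c → (c → c)) = ¬True = False
(b ∨ a) ↔ ¬(c → (c → c)) = ½ ↔ False = ½
b ↔ b = False ↔ False = True
c ∨ (b ↔ b) = False ∨ True = True
((b ∨ a) ↔ ¬(c → (c → c))) → (c ∨ (b ↔ b)) = ½ → True = True  [¬½ ∨ True]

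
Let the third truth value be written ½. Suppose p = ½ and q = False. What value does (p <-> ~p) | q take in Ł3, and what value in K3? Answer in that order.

True; ½

In Ł3: ~p = ~½ = ½
p <-> ~p = ½ <-> ½ = True
(p <-> ~p) | q = True | False = True
In K3: ~p = ~½ = ½
p <-> ~p = ½ <-> ½ = ½
(p <-> ~p) | q = ½ | False = ½
They differ because Ł3 and K3 treat ½ differently under implication.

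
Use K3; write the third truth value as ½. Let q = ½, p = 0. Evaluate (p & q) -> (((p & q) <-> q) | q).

1

p & q = 0 & ½ = 0
p & q = 0 & ½ = 0
(p & q) <-> q = 0 <-> ½ = ½
((p & q) <-> q) | q = ½ | ½ = ½
(p & q) -> (((p & q) <-> q) | q) = 0 -> ½ = 1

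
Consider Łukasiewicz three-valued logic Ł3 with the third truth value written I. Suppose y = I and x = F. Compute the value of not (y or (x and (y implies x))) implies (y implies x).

y implies x = I implies F = I  [min(1, 1−½+0)]
x and (y implies x) = F and I = F
y or (x and (y implies x)) = I or F = I
not (y or (x and (y implies x))) = not I = I
y implies x = I implies F = I
not (y or (x and (y implies x))) implies (y implies x) = I implies I = T

T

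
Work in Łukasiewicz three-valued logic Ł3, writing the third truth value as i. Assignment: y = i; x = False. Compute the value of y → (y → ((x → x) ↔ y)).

True

x → x = False → False = True
(x → x) ↔ y = True ↔ i = i  [1 − |1−½|]
y → ((x → x) ↔ y) = i → i = True
y → (y → ((x → x) ↔ y)) = i → True = True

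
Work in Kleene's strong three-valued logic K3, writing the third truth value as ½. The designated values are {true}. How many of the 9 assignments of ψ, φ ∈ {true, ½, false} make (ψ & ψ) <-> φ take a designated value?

2

Designated under: (ψ=true, φ=true); (ψ=false, φ=false).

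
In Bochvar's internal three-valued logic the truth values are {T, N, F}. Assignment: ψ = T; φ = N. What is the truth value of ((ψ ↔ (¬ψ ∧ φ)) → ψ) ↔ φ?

¬ψ = ¬T = F
¬ψ ∧ φ = F ∧ N = N
ψ ↔ (¬ψ ∧ φ) = T ↔ N = N
(ψ ↔ (¬ψ ∧ φ)) → ψ = N → T = N  [any arg is the third value ⇒ result is the third value]
((ψ ↔ (¬ψ ∧ φ)) → ψ) ↔ φ = N ↔ N = N

N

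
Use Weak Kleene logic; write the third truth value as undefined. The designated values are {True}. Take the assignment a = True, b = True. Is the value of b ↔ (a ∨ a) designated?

a ∨ a = True ∨ True = True
b ↔ (a ∨ a) = True ↔ True = True
True ∈ {True}.

Yes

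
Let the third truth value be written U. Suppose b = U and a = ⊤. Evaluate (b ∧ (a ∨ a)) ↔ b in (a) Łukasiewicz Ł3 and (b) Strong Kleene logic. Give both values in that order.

In Łukasiewicz Ł3: a ∨ a = ⊤ ∨ ⊤ = ⊤
b ∧ (a ∨ a) = U ∧ ⊤ = U
(b ∧ (a ∨ a)) ↔ b = U ↔ U = ⊤  [1 − |½−½|]
In Strong Kleene logic: a ∨ a = ⊤ ∨ ⊤ = ⊤
b ∧ (a ∨ a) = U ∧ ⊤ = U
(b ∧ (a ∨ a)) ↔ b = U ↔ U = U
They differ because Łukasiewicz Ł3 and Strong Kleene logic treat U differently under implication.

⊤; U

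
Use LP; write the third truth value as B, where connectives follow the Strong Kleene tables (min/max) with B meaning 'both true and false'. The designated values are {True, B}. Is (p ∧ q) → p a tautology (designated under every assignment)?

Every assignment of p, q over {True, B, False} gives a value in {True, B}.
In particular, with p=B, q=B: (p ∧ q) → p = B.

Yes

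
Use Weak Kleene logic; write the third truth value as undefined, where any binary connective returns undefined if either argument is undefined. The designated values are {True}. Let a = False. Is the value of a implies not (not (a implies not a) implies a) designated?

Yes

not a = not False = True
a implies not a = False implies True = True
not (a implies not a) = not True = False
not (a implies not a) implies a = False implies False = True
not (not (a implies not a) implies a) = not True = False
a implies not (not (a implies not a) implies a) = False implies False = True
True ∈ {True}.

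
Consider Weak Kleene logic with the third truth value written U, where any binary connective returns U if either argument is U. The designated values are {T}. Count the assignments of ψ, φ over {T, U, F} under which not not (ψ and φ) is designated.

Designated under: (ψ=T, φ=T).

1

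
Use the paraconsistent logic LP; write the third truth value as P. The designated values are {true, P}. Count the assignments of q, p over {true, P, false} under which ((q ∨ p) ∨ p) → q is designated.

Of the 9 assignments, 8 give a value in {true, P}.

8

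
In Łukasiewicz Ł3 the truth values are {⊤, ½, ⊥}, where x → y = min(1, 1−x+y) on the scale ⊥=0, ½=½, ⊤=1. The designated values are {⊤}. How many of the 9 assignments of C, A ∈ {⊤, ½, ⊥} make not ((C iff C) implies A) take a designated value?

Designated under: (C=⊤, A=⊥); (C=½, A=⊥); (C=⊥, A=⊥).

3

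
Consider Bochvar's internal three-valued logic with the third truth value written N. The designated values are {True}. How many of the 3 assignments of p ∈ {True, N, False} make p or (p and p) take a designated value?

1

p=True: True ✓
p=N: N ·
p=False: False ·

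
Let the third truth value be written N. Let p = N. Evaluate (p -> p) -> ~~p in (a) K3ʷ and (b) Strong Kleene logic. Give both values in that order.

In K3ʷ: p -> p = N -> N = N
~p = ~N = N
~~p = ~N = N
(p -> p) -> ~~p = N -> N = N
In Strong Kleene logic: p -> p = N -> N = N  [~N | N]
~p = ~N = N
~~p = ~N = N
(p -> p) -> ~~p = N -> N = N

N; N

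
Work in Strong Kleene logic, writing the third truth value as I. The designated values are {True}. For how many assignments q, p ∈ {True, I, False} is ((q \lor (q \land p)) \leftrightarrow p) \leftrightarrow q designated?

2

Designated under: (q=True, p=True); (q=False, p=True).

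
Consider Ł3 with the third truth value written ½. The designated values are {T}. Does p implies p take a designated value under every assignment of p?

Every assignment of p over {T, ½, F} gives a value in {T}.
In particular, with p=½: p implies p = T.

Yes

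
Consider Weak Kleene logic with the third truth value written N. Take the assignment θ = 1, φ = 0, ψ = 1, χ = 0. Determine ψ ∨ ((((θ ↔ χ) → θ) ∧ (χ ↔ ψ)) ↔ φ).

θ ↔ χ = 1 ↔ 0 = 0
(θ ↔ χ) → θ = 0 → 1 = 1
χ ↔ ψ = 0 ↔ 1 = 0
((θ ↔ χ) → θ) ∧ (χ ↔ ψ) = 1 ∧ 0 = 0
(((θ ↔ χ) → θ) ∧ (χ ↔ ψ)) ↔ φ = 0 ↔ 0 = 1
ψ ∨ ((((θ ↔ χ) → θ) ∧ (χ ↔ ψ)) ↔ φ) = 1 ∨ 1 = 1

1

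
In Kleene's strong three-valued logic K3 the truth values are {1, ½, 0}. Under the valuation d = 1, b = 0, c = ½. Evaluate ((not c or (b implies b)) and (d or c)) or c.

1

not c = not ½ = ½
b implies b = 0 implies 0 = 1
not c or (b implies b) = ½ or 1 = 1
d or c = 1 or ½ = 1
(not c or (b implies b)) and (d or c) = 1 and 1 = 1
((not c or (b implies b)) and (d or c)) or c = 1 or ½ = 1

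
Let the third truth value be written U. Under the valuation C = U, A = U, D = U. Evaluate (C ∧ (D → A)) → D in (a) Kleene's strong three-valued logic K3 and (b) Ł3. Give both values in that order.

In Kleene's strong three-valued logic K3: D → A = U → U = U  [¬U ∨ U]
C ∧ (D → A) = U ∧ U = U
(C ∧ (D → A)) → D = U → U = U
In Ł3: D → A = U → U = 1  [min(1, 1−½+½)]
C ∧ (D → A) = U ∧ 1 = U
(C ∧ (D → A)) → D = U → U = 1
They differ because Kleene's strong three-valued logic K3 and Ł3 treat U differently under implication.

U; 1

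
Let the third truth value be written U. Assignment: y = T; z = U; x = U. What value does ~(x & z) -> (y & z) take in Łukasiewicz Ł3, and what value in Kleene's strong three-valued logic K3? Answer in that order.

T; U

In Łukasiewicz Ł3: x & z = U & U = U
~(x & z) = ~U = U
y & z = T & U = U
~(x & z) -> (y & z) = U -> U = T
In Kleene's strong three-valued logic K3: x & z = U & U = U
~(x & z) = ~U = U
y & z = T & U = U
~(x & z) -> (y & z) = U -> U = U
They differ because Łukasiewicz Ł3 and Kleene's strong three-valued logic K3 treat U differently under implication.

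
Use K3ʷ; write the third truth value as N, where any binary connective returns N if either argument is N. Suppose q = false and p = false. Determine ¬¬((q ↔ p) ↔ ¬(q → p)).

q ↔ p = false ↔ false = true
q → p = false → false = true
¬(q → p) = ¬true = false
(q ↔ p) ↔ ¬(q → p) = true ↔ false = false
¬((q ↔ p) ↔ ¬(q → p)) = ¬false = true
¬¬((q ↔ p) ↔ ¬(q → p)) = ¬true = false

false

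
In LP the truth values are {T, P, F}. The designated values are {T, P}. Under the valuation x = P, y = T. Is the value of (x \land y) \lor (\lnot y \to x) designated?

Yes

x \land y = P \land T = P
\lnot y = \lnot T = F
\lnot y \to x = F \to P = T  [\lnot F \lor P]
(x \land y) \lor (\lnot y \to x) = P \lor T = T
T ∈ {T, P}.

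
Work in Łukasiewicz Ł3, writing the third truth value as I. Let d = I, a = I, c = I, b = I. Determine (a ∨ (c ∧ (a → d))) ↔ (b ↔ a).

I

a → d = I → I = ⊤
c ∧ (a → d) = I ∧ ⊤ = I
a ∨ (c ∧ (a → d)) = I ∨ I = I
b ↔ a = I ↔ I = ⊤
(a ∨ (c ∧ (a → d))) ↔ (b ↔ a) = I ↔ ⊤ = I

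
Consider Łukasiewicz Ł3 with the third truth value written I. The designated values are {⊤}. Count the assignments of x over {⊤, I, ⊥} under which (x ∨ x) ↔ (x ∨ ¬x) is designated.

x=⊤: ⊤ ✓
x=I: ⊤ ✓
x=⊥: ⊥ ·

2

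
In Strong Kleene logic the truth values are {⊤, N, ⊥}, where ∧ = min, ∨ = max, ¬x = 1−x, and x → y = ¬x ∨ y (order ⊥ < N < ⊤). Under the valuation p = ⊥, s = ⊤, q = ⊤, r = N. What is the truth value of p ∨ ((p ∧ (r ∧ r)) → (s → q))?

⊤

r ∧ r = N ∧ N = N
p ∧ (r ∧ r) = ⊥ ∧ N = ⊥
s → q = ⊤ → ⊤ = ⊤
(p ∧ (r ∧ r)) → (s → q) = ⊥ → ⊤ = ⊤
p ∨ ((p ∧ (r ∧ r)) → (s → q)) = ⊥ ∨ ⊤ = ⊤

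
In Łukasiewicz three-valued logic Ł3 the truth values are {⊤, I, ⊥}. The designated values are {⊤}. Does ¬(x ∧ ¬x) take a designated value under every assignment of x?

Countermodel: x=I gives I, which is not designated.

No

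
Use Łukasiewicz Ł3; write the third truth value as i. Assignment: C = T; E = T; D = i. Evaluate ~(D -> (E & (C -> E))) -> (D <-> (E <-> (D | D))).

T

C -> E = T -> T = T
E & (C -> E) = T & T = T
D -> (E & (C -> E)) = i -> T = T  [min(1, 1−½+1)]
~(D -> (E & (C -> E))) = ~T = F
D | D = i | i = i
E <-> (D | D) = T <-> i = i
D <-> (E <-> (D | D)) = i <-> i = T
~(D -> (E & (C -> E))) -> (D <-> (E <-> (D | D))) = F -> T = T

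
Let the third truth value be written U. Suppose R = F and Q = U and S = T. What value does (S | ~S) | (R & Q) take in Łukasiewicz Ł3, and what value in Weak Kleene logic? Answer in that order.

T; U

In Łukasiewicz Ł3: ~S = ~T = F
S | ~S = T | F = T
R & Q = F & U = F
(S | ~S) | (R & Q) = T | F = T
In Weak Kleene logic: ~S = ~T = F
S | ~S = T | F = T
R & Q = F & U = U
(S | ~S) | (R & Q) = T | U = U
They differ because Łukasiewicz Ł3 and Weak Kleene logic treat U differently under the binary connectives.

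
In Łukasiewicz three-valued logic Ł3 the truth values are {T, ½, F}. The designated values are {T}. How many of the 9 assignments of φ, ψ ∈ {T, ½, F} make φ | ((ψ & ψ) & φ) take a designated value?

Designated under: (φ=T, ψ=T); (φ=T, ψ=½); (φ=T, ψ=F).

3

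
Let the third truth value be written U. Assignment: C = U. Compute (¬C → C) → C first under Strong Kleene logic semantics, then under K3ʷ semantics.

In Strong Kleene logic: ¬C = ¬U = U
¬C → C = U → U = U  [¬U ∨ U]
(¬C → C) → C = U → U = U
In K3ʷ: ¬C = ¬U = U
¬C → C = U → U = U  [any arg is the third value ⇒ result is the third value]
(¬C → C) → C = U → U = U

U; U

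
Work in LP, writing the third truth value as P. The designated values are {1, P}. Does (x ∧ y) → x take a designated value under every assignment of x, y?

Every assignment of x, y over {1, P, 0} gives a value in {1, P}.
In particular, with x=P, y=P: (x ∧ y) → x = P.

Yes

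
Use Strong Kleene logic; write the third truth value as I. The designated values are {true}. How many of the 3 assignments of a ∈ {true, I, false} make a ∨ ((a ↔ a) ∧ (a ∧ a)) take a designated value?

a=true: true ✓
a=I: I ·
a=false: false ·

1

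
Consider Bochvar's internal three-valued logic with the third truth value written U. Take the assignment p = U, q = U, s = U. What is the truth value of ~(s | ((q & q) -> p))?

q & q = U & U = U
(q & q) -> p = U -> U = U  [any arg is the third value ⇒ result is the third value]
s | ((q & q) -> p) = U | U = U
~(s | ((q & q) -> p)) = ~U = U

U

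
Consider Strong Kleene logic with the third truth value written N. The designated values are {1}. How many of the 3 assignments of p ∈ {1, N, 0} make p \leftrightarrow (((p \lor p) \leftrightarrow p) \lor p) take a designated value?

p=1: 1 ✓
p=N: N ·
p=0: 0 ·

1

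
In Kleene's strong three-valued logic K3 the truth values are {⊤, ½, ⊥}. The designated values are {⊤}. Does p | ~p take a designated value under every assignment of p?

Countermodel: p=½ gives ½, which is not designated.

No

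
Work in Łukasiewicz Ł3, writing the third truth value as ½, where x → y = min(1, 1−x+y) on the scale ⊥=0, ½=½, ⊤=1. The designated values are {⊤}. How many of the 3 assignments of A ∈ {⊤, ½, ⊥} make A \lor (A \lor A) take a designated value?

A=⊤: ⊤ ✓
A=½: ½ ·
A=⊥: ⊥ ·

1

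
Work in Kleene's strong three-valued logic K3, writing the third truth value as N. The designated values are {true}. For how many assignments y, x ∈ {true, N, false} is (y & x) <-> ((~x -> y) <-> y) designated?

Designated under: (y=true, x=true); (y=false, x=true).

2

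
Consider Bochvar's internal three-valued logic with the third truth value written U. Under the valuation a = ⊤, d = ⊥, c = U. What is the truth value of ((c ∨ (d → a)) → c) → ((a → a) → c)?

U

d → a = ⊥ → ⊤ = ⊤
c ∨ (d → a) = U ∨ ⊤ = U
(c ∨ (d → a)) → c = U → U = U  [any arg is the third value ⇒ result is the third value]
a → a = ⊤ → ⊤ = ⊤
(a → a) → c = ⊤ → U = U
((c ∨ (d → a)) → c) → ((a → a) → c) = U → U = U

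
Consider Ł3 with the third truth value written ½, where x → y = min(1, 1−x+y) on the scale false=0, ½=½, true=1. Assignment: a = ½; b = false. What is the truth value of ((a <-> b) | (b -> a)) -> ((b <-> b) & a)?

a <-> b = ½ <-> false = ½
b -> a = false -> ½ = true
(a <-> b) | (b -> a) = ½ | true = true
b <-> b = false <-> false = true
(b <-> b) & a = true & ½ = ½
((a <-> b) | (b -> a)) -> ((b <-> b) & a) = true -> ½ = ½

½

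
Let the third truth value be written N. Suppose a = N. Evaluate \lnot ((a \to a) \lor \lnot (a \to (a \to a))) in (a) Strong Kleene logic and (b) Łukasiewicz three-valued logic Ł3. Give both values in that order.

N; 0

In Strong Kleene logic: a \to a = N \to N = N  [\lnot N \lor N]
a \to a = N \to N = N
a \to (a \to a) = N \to N = N
\lnot (a \to (a \to a)) = \lnot N = N
(a \to a) \lor \lnot (a \to (a \to a)) = N \lor N = N
\lnot ((a \to a) \lor \lnot (a \to (a \to a))) = \lnot N = N
In Łukasiewicz three-valued logic Ł3: a \to a = N \to N = 1  [min(1, 1−½+½)]
a \to a = N \to N = 1
a \to (a \to a) = N \to 1 = 1
\lnot (a \to (a \to a)) = \lnot 1 = 0
(a \to a) \lor \lnot (a \to (a \to a)) = 1 \lor 0 = 1
\lnot ((a \to a) \lor \lnot (a \to (a \to a))) = \lnot 1 = 0
They differ because Strong Kleene logic and Łukasiewicz three-valued logic Ł3 treat N differently under implication.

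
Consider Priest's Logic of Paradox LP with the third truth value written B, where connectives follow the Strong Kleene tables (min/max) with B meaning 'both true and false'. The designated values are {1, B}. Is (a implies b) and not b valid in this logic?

No

Countermodel: a=1, b=1 gives 0, which is not designated.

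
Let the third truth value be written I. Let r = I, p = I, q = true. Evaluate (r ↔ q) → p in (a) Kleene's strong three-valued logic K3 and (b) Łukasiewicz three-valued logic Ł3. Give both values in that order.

I; true

In Kleene's strong three-valued logic K3: r ↔ q = I ↔ true = I
(r ↔ q) → p = I → I = I
In Łukasiewicz three-valued logic Ł3: r ↔ q = I ↔ true = I
(r ↔ q) → p = I → I = true
They differ because Kleene's strong three-valued logic K3 and Łukasiewicz three-valued logic Ł3 treat I differently under implication.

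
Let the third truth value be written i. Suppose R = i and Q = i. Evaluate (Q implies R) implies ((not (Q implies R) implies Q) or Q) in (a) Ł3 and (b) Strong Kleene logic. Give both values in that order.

True; i

In Ł3: Q implies R = i implies i = True  [min(1, 1−½+½)]
Q implies R = i implies i = True
not (Q implies R) = not True = False
not (Q implies R) implies Q = False implies i = True
(not (Q implies R) implies Q) or Q = True or i = True
(Q implies R) implies ((not (Q implies R) implies Q) or Q) = True implies True = True
In Strong Kleene logic: Q implies R = i implies i = i
Q implies R = i implies i = i
not (Q implies R) = not i = i
not (Q implies R) implies Q = i implies i = i
(not (Q implies R) implies Q) or Q = i or i = i
(Q implies R) implies ((not (Q implies R) implies Q) or Q) = i implies i = i
They differ because Ł3 and Strong Kleene logic treat i differently under implication.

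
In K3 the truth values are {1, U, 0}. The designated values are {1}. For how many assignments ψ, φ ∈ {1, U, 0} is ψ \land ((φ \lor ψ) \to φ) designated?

1

Designated under: (ψ=1, φ=1).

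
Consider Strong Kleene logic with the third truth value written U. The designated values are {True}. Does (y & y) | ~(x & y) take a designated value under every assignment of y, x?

No

Countermodel: y=U, x=True gives U, which is not designated.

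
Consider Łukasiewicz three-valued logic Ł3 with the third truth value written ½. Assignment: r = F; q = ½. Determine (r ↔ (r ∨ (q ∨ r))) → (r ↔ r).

T

q ∨ r = ½ ∨ F = ½
r ∨ (q ∨ r) = F ∨ ½ = ½
r ↔ (r ∨ (q ∨ r)) = F ↔ ½ = ½  [1 − |0−½|]
r ↔ r = F ↔ F = T
(r ↔ (r ∨ (q ∨ r))) → (r ↔ r) = ½ → T = T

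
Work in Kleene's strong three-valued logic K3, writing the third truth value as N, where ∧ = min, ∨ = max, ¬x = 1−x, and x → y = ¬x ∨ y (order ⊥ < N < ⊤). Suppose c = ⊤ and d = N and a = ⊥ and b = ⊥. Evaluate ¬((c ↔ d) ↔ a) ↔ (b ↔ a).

c ↔ d = ⊤ ↔ N = N
(c ↔ d) ↔ a = N ↔ ⊥ = N
¬((c ↔ d) ↔ a) = ¬N = N
b ↔ a = ⊥ ↔ ⊥ = ⊤
¬((c ↔ d) ↔ a) ↔ (b ↔ a) = N ↔ ⊤ = N

N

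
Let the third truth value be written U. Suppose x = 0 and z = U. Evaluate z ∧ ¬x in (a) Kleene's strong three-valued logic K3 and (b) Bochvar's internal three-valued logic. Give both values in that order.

In Kleene's strong three-valued logic K3: ¬x = ¬0 = 1
z ∧ ¬x = U ∧ 1 = U
In Bochvar's internal three-valued logic: ¬x = ¬0 = 1
z ∧ ¬x = U ∧ 1 = U

U; U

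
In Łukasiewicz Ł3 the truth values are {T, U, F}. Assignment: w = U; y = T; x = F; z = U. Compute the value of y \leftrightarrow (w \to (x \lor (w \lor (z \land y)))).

z \land y = U \land T = U
w \lor (z \land y) = U \lor U = U
x \lor (w \lor (z \land y)) = F \lor U = U
w \to (x \lor (w \lor (z \land y))) = U \to U = T
y \leftrightarrow (w \to (x \lor (w \lor (z \land y)))) = T \leftrightarrow T = T

T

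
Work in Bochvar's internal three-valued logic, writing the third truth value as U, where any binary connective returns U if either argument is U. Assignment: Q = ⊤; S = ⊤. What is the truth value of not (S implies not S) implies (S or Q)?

⊤

not S = not ⊤ = ⊥
S implies not S = ⊤ implies ⊥ = ⊥
not (S implies not S) = not ⊥ = ⊤
S or Q = ⊤ or ⊤ = ⊤
not (S implies not S) implies (S or Q) = ⊤ implies ⊤ = ⊤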